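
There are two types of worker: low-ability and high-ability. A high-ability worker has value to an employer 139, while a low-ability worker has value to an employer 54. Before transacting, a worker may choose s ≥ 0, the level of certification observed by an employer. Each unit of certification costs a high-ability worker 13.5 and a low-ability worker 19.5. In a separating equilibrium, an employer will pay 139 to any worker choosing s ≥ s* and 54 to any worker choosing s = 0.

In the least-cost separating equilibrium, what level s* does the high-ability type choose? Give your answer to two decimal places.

A low-ability worker choosing s = 0 receives 54.
Imitating at s* instead would pay 139 at cost 19.5·s*, netting 139 − 19.5·s*.
Indifference: 54 = 139 − 19.5·s*, so s* = (139 − 54) / 19.5 ≈ 4.36.
At s* the low-ability type's incentive constraint just binds; the high-ability type strictly prefers s* since its per-unit cost is lower.

4.36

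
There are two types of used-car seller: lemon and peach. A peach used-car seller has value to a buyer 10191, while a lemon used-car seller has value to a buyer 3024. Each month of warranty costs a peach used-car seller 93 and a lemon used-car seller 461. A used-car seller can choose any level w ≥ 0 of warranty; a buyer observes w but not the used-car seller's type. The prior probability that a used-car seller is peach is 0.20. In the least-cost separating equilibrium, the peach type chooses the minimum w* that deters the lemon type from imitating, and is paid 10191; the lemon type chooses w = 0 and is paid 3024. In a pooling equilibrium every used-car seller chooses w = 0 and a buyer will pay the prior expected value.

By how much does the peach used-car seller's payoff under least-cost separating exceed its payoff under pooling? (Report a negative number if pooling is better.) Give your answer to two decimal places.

4287.76

Least-cost separating signal: w* solves 3024 = 10191 − 461·w*, so w* = (10191 − 3024)/461 ≈ 15.5466.
Peach type's separating payoff: 10191 − 93 × w* = 10191 − 93 × (10191 − 3024)/461 = 10191 − 666531/461 ≈ 8745.1627.
Pooling payoff: 0.20 × 10191 + 0.80 × 3024 = 4457.4.
Difference: 8745.1627 − 4457.4 = 4287.7627, i.e. 4287.76 to two decimal places.
The peach type prefers to separate.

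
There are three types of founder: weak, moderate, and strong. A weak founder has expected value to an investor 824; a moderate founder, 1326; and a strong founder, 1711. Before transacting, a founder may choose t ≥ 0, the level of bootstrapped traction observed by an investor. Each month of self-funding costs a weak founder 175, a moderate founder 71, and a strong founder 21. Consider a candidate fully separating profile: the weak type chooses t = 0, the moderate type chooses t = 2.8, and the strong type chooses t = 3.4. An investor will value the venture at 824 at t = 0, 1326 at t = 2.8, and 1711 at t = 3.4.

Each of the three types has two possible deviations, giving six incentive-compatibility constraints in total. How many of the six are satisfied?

3

Strong (own payoff 1711 − 21×3.4 = 1639.6): to t=0 gives 824 → no gain ✓; to t=2.8 gives 1326 − 21×2.8 = 1267.2 → no gain ✓.
Weak (own payoff 824): to t=2.8 gives 1326 − 175×2.8 = 836 → profitable ✗; to t=3.4 gives 1711 − 175×3.4 = 1116 → profitable ✗.
Moderate (own payoff 1326 − 71×2.8 = 1127.2): to t=0 gives 824 → no gain ✓; to t=3.4 gives 1711 − 71×3.4 = 1469.6 → profitable ✗.
3 of the 6 constraints hold; not an equilibrium.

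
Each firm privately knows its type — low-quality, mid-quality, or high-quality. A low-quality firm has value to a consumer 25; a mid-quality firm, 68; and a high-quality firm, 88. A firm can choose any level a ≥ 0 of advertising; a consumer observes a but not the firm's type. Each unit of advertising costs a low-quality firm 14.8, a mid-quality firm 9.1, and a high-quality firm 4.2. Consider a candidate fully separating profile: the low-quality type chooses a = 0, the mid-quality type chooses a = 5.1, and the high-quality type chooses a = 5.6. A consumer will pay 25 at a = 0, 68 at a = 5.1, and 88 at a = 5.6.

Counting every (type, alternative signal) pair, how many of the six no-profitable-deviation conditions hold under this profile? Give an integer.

Low-quality (own payoff 25): to a=5.1 gives 68 − 14.8×5.1 = -7.48 → no gain ✓; to a=5.6 gives 88 − 14.8×5.6 = 5.12 → no gain ✓.
High-quality (own payoff 88 − 4.2×5.6 = 64.48): to a=0 gives 25 → no gain ✓; to a=5.1 gives 68 − 4.2×5.1 = 46.58 → no gain ✓.
Mid-quality (own payoff 68 − 9.1×5.1 = 21.59): to a=0 gives 25 → profitable ✗; to a=5.6 gives 88 − 9.1×5.6 = 37.04 → profitable ✗.
4 of the 6 constraints hold; not an equilibrium.

4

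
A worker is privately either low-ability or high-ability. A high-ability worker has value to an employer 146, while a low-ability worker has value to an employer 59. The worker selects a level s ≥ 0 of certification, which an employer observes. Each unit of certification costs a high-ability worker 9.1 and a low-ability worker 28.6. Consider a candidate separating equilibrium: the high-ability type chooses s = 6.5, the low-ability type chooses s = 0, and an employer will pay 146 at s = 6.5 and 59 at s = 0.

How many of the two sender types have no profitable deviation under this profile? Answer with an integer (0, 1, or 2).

High-ability type: signal → 146 − 9.1 × 6.5 = 86.85; deviate to 0 → 59. IC holds (86.85 ≥ 59).
Low-ability type: stay at 0 → 59; mimic → 146 − 28.6 × 6.5 = -39.9. IC holds (59 ≥ -39.9).
2 of 2 constraints hold, so this is a separating equilibrium.

2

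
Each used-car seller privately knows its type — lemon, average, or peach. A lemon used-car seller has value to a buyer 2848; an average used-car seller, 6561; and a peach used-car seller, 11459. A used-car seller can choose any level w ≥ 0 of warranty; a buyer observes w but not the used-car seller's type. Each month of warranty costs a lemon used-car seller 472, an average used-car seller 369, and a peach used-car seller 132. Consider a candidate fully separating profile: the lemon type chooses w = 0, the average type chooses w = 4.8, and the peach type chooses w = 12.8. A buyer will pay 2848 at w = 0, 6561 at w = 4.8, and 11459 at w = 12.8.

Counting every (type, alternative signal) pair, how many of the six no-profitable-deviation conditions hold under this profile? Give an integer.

Lemon (own payoff 2848): to w=4.8 gives 6561 − 472×4.8 = 4295.4 → profitable ✗; to w=12.8 gives 11459 − 472×12.8 = 5417.4 → profitable ✗.
Peach (own payoff 11459 − 132×12.8 = 9769.4): to w=0 gives 2848 → no gain ✓; to w=4.8 gives 6561 − 132×4.8 = 5927.4 → no gain ✓.
Average (own payoff 6561 − 369×4.8 = 4789.8): to w=0 gives 2848 → no gain ✓; to w=12.8 gives 11459 − 369×12.8 = 6735.8 → profitable ✗.
3 of the 6 constraints hold; not an equilibrium.

3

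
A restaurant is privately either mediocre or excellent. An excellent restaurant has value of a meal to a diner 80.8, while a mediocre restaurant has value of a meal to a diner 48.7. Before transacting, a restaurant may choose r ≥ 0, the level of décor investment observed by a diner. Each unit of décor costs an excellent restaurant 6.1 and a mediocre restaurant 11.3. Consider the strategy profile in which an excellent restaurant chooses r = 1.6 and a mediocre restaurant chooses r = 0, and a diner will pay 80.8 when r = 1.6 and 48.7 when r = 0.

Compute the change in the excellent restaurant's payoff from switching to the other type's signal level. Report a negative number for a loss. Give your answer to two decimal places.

Playing r = 1.6 the excellent restaurant receives 80.8 − 6.1 × 1.6 = 71.04.
Deviating to r = 0 yields 48.7 instead.
Gain from deviating: 48.7 − 71.04 = -22.34.
The gain is negative, so the excellent type's incentive-compatibility constraint is satisfied.

-22.34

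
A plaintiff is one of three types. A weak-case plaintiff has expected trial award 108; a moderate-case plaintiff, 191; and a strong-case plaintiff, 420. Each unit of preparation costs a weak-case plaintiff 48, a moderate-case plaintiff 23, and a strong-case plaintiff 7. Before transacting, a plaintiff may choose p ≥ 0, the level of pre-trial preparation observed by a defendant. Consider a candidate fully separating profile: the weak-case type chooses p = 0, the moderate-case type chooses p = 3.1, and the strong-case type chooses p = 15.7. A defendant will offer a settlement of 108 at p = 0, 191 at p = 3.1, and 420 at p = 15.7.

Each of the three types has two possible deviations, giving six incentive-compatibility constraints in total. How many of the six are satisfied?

6

Weak-case (own payoff 108): to p=3.1 gives 191 − 48×3.1 = 42.2 → no gain ✓; to p=15.7 gives 420 − 48×15.7 = -333.6 → no gain ✓.
Strong-case (own payoff 420 − 7×15.7 = 310.1): to p=0 gives 108 → no gain ✓; to p=3.1 gives 191 − 7×3.1 = 169.3 → no gain ✓.
Moderate-case (own payoff 191 − 23×3.1 = 119.7): to p=0 gives 108 → no gain ✓; to p=15.7 gives 420 − 23×15.7 = 58.9 → no gain ✓.
6 of the 6 constraints hold; this profile is a separating equilibrium.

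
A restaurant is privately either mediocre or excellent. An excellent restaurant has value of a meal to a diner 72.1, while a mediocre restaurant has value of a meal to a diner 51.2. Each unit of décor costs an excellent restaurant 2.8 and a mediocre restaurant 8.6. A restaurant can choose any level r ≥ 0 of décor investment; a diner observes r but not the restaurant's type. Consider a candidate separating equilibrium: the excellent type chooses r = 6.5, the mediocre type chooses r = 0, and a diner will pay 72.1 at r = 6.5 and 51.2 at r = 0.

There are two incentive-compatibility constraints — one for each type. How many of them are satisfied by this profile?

2

Mediocre type: stay at 0 → 51.2; mimic → 72.1 − 8.6 × 6.5 = 16.2. IC holds (51.2 ≥ 16.2).
Excellent type: signal → 72.1 − 2.8 × 6.5 = 53.9; deviate to 0 → 51.2. IC holds (53.9 ≥ 51.2).
2 of 2 constraints hold, so this is a separating equilibrium.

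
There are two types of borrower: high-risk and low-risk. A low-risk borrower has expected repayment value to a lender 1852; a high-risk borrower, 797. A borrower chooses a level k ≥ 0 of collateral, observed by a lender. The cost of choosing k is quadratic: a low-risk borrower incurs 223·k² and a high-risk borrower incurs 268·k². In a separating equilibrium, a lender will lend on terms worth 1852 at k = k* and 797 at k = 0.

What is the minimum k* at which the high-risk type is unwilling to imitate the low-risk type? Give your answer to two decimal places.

The high-risk type at k = 0 receives 797; imitating at k* yields 1852 − 268·k*².
Indifference: 797 = 1852 − 268·k*², so k*² = (1852 − 797) / 268 ≈ 3.9366.
k* = √3.9366 ≈ 1.98.

1.98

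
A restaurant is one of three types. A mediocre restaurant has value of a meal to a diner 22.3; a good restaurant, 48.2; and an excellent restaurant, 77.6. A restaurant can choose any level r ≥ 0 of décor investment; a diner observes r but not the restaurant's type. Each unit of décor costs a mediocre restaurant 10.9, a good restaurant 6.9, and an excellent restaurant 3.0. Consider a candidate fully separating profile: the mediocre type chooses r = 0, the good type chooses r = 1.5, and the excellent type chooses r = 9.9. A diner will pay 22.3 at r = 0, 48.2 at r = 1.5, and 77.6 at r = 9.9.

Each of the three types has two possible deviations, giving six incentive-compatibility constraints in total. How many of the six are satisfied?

5

Excellent (own payoff 77.6 − 3.0×9.9 = 47.9): to r=0 gives 22.3 → no gain ✓; to r=1.5 gives 48.2 − 3.0×1.5 = 43.7 → no gain ✓.
Good (own payoff 48.2 − 6.9×1.5 = 37.85): to r=0 gives 22.3 → no gain ✓; to r=9.9 gives 77.6 − 6.9×9.9 = 9.29 → no gain ✓.
Mediocre (own payoff 22.3): to r=1.5 gives 48.2 − 10.9×1.5 = 31.85 → profitable ✗; to r=9.9 gives 77.6 − 10.9×9.9 = -30.31 → no gain ✓.
5 of the 6 constraints hold; not an equilibrium.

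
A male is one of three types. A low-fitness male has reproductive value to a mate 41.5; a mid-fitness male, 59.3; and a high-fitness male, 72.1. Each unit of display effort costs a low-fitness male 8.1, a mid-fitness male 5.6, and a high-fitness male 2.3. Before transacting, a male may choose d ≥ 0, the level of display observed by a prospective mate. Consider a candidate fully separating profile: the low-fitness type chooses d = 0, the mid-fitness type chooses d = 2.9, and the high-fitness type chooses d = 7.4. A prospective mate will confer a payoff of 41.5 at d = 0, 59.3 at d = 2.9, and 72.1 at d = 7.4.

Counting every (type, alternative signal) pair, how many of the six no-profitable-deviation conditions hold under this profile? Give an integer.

High-fitness (own payoff 72.1 − 2.3×7.4 = 55.08): to d=0 gives 41.5 → no gain ✓; to d=2.9 gives 59.3 − 2.3×2.9 = 52.63 → no gain ✓.
Low-fitness (own payoff 41.5): to d=2.9 gives 59.3 − 8.1×2.9 = 35.81 → no gain ✓; to d=7.4 gives 72.1 − 8.1×7.4 = 12.16 → no gain ✓.
Mid-fitness (own payoff 59.3 − 5.6×2.9 = 43.06): to d=0 gives 41.5 → no gain ✓; to d=7.4 gives 72.1 − 5.6×7.4 = 30.66 → no gain ✓.
6 of the 6 constraints hold; this profile is a separating equilibrium.

6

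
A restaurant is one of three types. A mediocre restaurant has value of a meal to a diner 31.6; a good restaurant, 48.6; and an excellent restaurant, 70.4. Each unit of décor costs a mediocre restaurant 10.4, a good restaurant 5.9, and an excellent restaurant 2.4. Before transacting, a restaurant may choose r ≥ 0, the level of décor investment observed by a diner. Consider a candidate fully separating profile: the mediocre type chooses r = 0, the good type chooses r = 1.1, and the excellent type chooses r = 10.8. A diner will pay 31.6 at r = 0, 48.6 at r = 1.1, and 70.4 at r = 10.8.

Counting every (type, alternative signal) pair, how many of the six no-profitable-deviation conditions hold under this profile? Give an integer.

Good (own payoff 48.6 − 5.9×1.1 = 42.11): to r=0 gives 31.6 → no gain ✓; to r=10.8 gives 70.4 − 5.9×10.8 = 6.68 → no gain ✓.
Mediocre (own payoff 31.6): to r=1.1 gives 48.6 − 10.4×1.1 = 37.16 → profitable ✗; to r=10.8 gives 70.4 − 10.4×10.8 = -41.92 → no gain ✓.
Excellent (own payoff 70.4 − 2.4×10.8 = 44.48): to r=0 gives 31.6 → no gain ✓; to r=1.1 gives 48.6 − 2.4×1.1 = 45.96 → profitable ✗.
4 of the 6 constraints hold; not an equilibrium.

4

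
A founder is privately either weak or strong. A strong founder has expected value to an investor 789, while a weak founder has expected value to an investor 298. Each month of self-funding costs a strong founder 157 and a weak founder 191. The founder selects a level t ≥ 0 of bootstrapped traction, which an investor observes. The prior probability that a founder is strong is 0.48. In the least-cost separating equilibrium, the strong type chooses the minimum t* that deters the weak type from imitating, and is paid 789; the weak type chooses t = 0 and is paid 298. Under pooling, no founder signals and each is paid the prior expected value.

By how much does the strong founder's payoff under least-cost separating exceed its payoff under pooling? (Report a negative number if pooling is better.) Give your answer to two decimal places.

Least-cost separating signal: t* solves 298 = 789 − 191·t*, so t* = (789 − 298)/191 ≈ 2.5707.
Strong type's separating payoff: 789 − 157 × t* = 789 − 157 × (789 − 298)/191 = 789 − 77087/191 ≈ 385.4031.
Pooling payoff: 0.48 × 789 + 0.52 × 298 = 533.68.
Difference: 385.4031 − 533.68 = -148.2769, i.e. -148.28 to two decimal places.
The strong type would prefer the pooling outcome.

-148.28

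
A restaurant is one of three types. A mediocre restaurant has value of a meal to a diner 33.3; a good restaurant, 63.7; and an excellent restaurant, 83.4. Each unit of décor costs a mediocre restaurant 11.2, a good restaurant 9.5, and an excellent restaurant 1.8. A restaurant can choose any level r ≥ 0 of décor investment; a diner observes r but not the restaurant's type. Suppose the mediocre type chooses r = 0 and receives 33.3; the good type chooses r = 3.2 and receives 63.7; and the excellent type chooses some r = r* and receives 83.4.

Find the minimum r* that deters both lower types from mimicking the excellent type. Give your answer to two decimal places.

Mediocre type (on-path payoff 33.3) won't mimic when 33.3 ≥ 83.4 − 11.2·r*, i.e. r* ≥ 4.47.
Good type (on-path payoff 63.7 − 9.5×3.2 = 33.3) won't mimic when 33.3 ≥ 83.4 − 9.5·r*, i.e. r* ≥ 5.27.
Both must hold, so r* = max(4.47, 5.27) = 5.27. The good type's constraint binds.

5.27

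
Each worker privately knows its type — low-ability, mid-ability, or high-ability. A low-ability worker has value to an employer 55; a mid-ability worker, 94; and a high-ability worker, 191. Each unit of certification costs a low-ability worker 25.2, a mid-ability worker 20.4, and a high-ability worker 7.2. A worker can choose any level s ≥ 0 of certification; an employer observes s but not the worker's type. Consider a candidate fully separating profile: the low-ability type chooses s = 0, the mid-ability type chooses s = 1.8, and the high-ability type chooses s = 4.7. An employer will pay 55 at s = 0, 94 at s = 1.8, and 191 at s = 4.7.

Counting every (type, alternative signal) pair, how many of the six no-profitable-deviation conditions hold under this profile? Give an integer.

4

Mid-ability (own payoff 94 − 20.4×1.8 = 57.28): to s=0 gives 55 → no gain ✓; to s=4.7 gives 191 − 20.4×4.7 = 95.12 → profitable ✗.
Low-ability (own payoff 55): to s=1.8 gives 94 − 25.2×1.8 = 48.64 → no gain ✓; to s=4.7 gives 191 − 25.2×4.7 = 72.56 → profitable ✗.
High-ability (own payoff 191 − 7.2×4.7 = 157.16): to s=0 gives 55 → no gain ✓; to s=1.8 gives 94 − 7.2×1.8 = 81.04 → no gain ✓.
4 of the 6 constraints hold; not an equilibrium.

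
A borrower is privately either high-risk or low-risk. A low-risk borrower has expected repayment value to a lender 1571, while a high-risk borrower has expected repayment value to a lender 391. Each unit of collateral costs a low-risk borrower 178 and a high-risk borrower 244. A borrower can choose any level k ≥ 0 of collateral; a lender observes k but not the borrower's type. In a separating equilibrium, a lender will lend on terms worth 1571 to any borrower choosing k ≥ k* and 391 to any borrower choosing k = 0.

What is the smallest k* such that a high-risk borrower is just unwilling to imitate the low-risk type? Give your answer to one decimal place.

4.8

A high-risk borrower choosing k = 0 receives 391.
Imitating at k* instead would pay 1571 at cost 244·k*, netting 1571 − 244·k*.
Indifference: 391 = 1571 − 244·k*, so k* = (1571 − 391) / 244 ≈ 4.8.
This is the high-risk type's binding incentive-compatibility constraint; any k ≥ 4.8 sustains separation on that side.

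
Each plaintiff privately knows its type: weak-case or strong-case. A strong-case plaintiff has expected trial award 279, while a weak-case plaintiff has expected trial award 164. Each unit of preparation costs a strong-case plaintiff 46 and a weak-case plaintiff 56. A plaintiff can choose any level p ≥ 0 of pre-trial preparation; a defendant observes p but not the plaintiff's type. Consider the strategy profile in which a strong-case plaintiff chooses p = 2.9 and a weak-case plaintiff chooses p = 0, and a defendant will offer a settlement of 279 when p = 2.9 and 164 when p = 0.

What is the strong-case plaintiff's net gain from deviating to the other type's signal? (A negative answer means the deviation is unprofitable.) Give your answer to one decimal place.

Playing p = 2.9 the strong-case plaintiff receives 279 − 46 × 2.9 = 145.6.
Deviating to p = 0 yields 164 instead.
Gain from deviating: 164 − 145.6 = 18.4.
The gain is positive, so the strong-case type's incentive-compatibility constraint is violated — this profile is not a separating equilibrium.

18.4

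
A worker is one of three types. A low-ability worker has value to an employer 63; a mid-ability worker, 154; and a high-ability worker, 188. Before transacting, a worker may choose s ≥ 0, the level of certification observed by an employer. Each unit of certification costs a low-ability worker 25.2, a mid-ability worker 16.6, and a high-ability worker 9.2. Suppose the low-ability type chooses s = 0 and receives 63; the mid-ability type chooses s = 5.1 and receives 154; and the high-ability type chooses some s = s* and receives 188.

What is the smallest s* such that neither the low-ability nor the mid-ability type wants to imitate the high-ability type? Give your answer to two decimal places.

7.15

Low-ability type (on-path payoff 63) won't mimic when 63 ≥ 188 − 25.2·s*, i.e. s* ≥ 4.96.
Mid-ability type (on-path payoff 154 − 16.6×5.1 = 69.34) won't mimic when 69.34 ≥ 188 − 16.6·s*, i.e. s* ≥ 7.15.
Both must hold, so s* = max(4.96, 7.15) = 7.15. The mid-ability type's constraint binds.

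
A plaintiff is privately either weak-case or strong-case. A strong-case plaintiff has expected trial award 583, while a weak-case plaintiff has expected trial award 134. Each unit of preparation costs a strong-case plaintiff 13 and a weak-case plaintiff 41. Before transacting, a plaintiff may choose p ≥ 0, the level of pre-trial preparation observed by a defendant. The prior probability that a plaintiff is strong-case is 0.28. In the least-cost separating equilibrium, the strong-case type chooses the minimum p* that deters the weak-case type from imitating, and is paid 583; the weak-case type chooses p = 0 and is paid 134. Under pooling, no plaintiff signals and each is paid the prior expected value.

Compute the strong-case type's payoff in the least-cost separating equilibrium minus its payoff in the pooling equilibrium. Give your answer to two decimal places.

Least-cost separating signal: p* solves 134 = 583 − 41·p*, so p* = (583 − 134)/41 ≈ 10.9512.
Strong-case type's separating payoff: 583 − 13 × p* = 583 − 13 × (583 − 134)/41 = 583 − 5837/41 ≈ 440.6341.
Pooling payoff: 0.28 × 583 + 0.72 × 134 = 259.72.
Difference: 440.6341 − 259.72 = 180.9141, i.e. 180.91 to two decimal places.
The strong-case type prefers to separate.

180.91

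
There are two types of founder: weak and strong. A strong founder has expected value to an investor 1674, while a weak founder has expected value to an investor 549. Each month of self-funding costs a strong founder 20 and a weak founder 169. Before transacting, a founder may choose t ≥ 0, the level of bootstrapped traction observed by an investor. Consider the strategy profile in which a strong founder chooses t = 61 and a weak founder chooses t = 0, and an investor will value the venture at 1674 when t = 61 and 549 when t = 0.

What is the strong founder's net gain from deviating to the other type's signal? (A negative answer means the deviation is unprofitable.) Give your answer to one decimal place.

Playing t = 61 the strong founder receives 1674 − 20 × 61 = 454.
Deviating to t = 0 yields 549 instead.
Gain from deviating: 549 − 454 = 95.0.
The gain is positive, so the strong type's incentive-compatibility constraint is violated — this profile is not a separating equilibrium.

95.0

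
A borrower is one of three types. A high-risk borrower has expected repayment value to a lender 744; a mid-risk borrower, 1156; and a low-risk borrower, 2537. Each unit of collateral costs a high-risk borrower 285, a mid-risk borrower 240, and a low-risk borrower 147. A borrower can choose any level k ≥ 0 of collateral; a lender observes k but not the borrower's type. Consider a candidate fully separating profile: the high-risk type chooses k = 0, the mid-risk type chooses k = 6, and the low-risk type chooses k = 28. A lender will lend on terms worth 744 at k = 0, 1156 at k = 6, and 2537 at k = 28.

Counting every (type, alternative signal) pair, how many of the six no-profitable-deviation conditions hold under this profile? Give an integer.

Mid-risk (own payoff 1156 − 240×6 = -284): to k=0 gives 744 → profitable ✗; to k=28 gives 2537 − 240×28 = -4183 → no gain ✓.
High-risk (own payoff 744): to k=6 gives 1156 − 285×6 = -554 → no gain ✓; to k=28 gives 2537 − 285×28 = -5443 → no gain ✓.
Low-risk (own payoff 2537 − 147×28 = -1579): to k=0 gives 744 → profitable ✗; to k=6 gives 1156 − 147×6 = 274 → profitable ✗.
3 of the 6 constraints hold; not an equilibrium.

3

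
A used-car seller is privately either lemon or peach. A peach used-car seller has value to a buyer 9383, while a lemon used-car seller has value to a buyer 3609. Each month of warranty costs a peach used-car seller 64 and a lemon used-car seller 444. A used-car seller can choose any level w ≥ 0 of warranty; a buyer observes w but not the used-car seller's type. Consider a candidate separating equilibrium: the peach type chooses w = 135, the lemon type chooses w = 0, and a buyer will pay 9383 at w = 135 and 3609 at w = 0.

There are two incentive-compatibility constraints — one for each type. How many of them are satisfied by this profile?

1

Lemon type: stay at 0 → 3609; mimic → 9383 − 444 × 135 = -50557. IC holds (3609 ≥ -50557).
Peach type: signal → 9383 − 64 × 135 = 743; deviate to 0 → 3609. IC fails (743 < 3609).
1 of 2 constraints hold, so this profile is not an equilibrium.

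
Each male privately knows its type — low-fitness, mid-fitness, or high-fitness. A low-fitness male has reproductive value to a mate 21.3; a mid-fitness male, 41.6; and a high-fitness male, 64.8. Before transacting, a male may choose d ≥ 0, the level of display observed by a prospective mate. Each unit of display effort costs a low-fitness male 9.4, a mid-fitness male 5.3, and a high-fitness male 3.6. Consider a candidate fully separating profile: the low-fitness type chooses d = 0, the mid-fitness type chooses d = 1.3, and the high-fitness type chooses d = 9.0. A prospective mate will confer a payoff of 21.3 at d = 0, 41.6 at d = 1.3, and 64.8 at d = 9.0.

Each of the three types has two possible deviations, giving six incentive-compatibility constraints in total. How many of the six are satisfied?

4

Mid-fitness (own payoff 41.6 − 5.3×1.3 = 34.71): to d=0 gives 21.3 → no gain ✓; to d=9.0 gives 64.8 − 5.3×9.0 = 17.1 → no gain ✓.
Low-fitness (own payoff 21.3): to d=1.3 gives 41.6 − 9.4×1.3 = 29.38 → profitable ✗; to d=9.0 gives 64.8 − 9.4×9.0 = -19.8 → no gain ✓.
High-fitness (own payoff 64.8 − 3.6×9.0 = 32.4): to d=0 gives 21.3 → no gain ✓; to d=1.3 gives 41.6 − 3.6×1.3 = 36.92 → profitable ✗.
4 of the 6 constraints hold; not an equilibrium.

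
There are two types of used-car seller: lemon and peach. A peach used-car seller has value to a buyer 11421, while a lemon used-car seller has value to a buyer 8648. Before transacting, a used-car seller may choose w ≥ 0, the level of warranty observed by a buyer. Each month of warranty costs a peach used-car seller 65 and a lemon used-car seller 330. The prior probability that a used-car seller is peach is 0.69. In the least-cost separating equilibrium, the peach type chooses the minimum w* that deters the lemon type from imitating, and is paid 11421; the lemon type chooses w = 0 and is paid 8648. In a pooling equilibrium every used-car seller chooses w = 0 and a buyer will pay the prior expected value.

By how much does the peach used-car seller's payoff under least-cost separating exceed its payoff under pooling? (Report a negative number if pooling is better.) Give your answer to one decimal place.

313.4

Least-cost separating signal: w* solves 8648 = 11421 − 330·w*, so w* = (11421 − 8648)/330 ≈ 8.4030.
Peach type's separating payoff: 11421 − 65 × w* = 11421 − 65 × (11421 − 8648)/330 = 11421 − 180245/330 ≈ 10874.803.
Pooling payoff: 0.69 × 11421 + 0.31 × 8648 = 10561.37.
Difference: 10874.803 − 10561.37 = 313.433, i.e. 313.4 to one decimal place.
The peach type prefers to separate.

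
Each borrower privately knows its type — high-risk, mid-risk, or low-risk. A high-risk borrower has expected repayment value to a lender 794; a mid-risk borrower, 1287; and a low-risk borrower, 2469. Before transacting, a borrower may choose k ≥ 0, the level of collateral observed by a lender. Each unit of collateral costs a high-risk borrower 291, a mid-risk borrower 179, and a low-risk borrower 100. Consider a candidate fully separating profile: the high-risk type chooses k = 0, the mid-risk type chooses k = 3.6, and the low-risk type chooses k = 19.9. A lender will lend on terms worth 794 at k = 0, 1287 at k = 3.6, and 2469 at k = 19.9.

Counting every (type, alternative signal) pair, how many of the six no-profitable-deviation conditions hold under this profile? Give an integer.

High-risk (own payoff 794): to k=3.6 gives 1287 − 291×3.6 = 239.4 → no gain ✓; to k=19.9 gives 2469 − 291×19.9 = -3321.9 → no gain ✓.
Low-risk (own payoff 2469 − 100×19.9 = 479): to k=0 gives 794 → profitable ✗; to k=3.6 gives 1287 − 100×3.6 = 927 → profitable ✗.
Mid-risk (own payoff 1287 − 179×3.6 = 642.6): to k=0 gives 794 → profitable ✗; to k=19.9 gives 2469 − 179×19.9 = -1093.1 → no gain ✓.
3 of the 6 constraints hold; not an equilibrium.

3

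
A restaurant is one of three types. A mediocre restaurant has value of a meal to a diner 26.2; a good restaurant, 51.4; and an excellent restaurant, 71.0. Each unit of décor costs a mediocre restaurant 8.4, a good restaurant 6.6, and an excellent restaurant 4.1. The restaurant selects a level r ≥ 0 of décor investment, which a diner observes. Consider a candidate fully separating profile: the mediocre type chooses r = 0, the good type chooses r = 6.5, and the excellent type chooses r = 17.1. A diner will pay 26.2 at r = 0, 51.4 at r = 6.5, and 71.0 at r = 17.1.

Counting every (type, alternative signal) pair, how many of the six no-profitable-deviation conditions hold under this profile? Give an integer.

Good (own payoff 51.4 − 6.6×6.5 = 8.5): to r=0 gives 26.2 → profitable ✗; to r=17.1 gives 71.0 − 6.6×17.1 = -41.86 → no gain ✓.
Mediocre (own payoff 26.2): to r=6.5 gives 51.4 − 8.4×6.5 = -3.2 → no gain ✓; to r=17.1 gives 71.0 − 8.4×17.1 = -72.64 → no gain ✓.
Excellent (own payoff 71.0 − 4.1×17.1 = 0.89): to r=0 gives 26.2 → profitable ✗; to r=6.5 gives 51.4 − 4.1×6.5 = 24.75 → profitable ✗.
3 of the 6 constraints hold; not an equilibrium.

3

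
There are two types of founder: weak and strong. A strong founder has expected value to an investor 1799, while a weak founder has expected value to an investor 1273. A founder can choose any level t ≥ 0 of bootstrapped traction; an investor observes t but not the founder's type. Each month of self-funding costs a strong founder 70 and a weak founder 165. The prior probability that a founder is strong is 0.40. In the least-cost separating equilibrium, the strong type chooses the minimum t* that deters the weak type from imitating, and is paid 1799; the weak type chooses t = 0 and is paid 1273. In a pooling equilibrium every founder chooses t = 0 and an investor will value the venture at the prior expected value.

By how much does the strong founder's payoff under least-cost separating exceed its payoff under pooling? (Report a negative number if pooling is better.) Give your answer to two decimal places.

92.45

Least-cost separating signal: t* solves 1273 = 1799 − 165·t*, so t* = (1799 − 1273)/165 ≈ 3.1879.
Strong type's separating payoff: 1799 − 70 × t* = 1799 − 70 × (1799 − 1273)/165 = 1799 − 36820/165 ≈ 1575.8485.
Pooling payoff: 0.40 × 1799 + 0.60 × 1273 = 1483.4.
Difference: 1575.8485 − 1483.4 = 92.4485, i.e. 92.45 to two decimal places.
The strong type prefers to separate.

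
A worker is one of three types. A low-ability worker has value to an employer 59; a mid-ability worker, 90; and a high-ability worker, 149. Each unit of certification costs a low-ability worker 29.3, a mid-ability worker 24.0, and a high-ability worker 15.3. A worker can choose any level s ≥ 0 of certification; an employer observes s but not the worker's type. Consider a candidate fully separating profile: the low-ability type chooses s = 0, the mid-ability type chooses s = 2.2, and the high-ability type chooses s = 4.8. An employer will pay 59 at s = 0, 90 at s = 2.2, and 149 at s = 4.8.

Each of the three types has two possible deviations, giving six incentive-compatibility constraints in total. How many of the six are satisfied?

5

Low-ability (own payoff 59): to s=2.2 gives 90 − 29.3×2.2 = 25.54 → no gain ✓; to s=4.8 gives 149 − 29.3×4.8 = 8.36 → no gain ✓.
High-ability (own payoff 149 − 15.3×4.8 = 75.56): to s=0 gives 59 → no gain ✓; to s=2.2 gives 90 − 15.3×2.2 = 56.34 → no gain ✓.
Mid-ability (own payoff 90 − 24.0×2.2 = 37.2): to s=0 gives 59 → profitable ✗; to s=4.8 gives 149 − 24.0×4.8 = 33.8 → no gain ✓.
5 of the 6 constraints hold; not an equilibrium.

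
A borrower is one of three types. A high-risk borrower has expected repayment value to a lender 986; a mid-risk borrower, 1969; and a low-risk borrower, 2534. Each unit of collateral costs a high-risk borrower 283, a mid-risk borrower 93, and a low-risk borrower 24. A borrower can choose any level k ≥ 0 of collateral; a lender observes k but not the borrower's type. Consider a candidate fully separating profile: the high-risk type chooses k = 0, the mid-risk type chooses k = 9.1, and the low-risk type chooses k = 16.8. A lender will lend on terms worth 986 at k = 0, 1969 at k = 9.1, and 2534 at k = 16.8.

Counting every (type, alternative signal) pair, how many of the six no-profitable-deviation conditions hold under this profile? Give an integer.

6

Mid-risk (own payoff 1969 − 93×9.1 = 1122.7): to k=0 gives 986 → no gain ✓; to k=16.8 gives 2534 − 93×16.8 = 971.6 → no gain ✓.
Low-risk (own payoff 2534 − 24×16.8 = 2130.8): to k=0 gives 986 → no gain ✓; to k=9.1 gives 1969 − 24×9.1 = 1750.6 → no gain ✓.
High-risk (own payoff 986): to k=9.1 gives 1969 − 283×9.1 = -606.3 → no gain ✓; to k=16.8 gives 2534 − 283×16.8 = -2220.4 → no gain ✓.
6 of the 6 constraints hold; this profile is a separating equilibrium.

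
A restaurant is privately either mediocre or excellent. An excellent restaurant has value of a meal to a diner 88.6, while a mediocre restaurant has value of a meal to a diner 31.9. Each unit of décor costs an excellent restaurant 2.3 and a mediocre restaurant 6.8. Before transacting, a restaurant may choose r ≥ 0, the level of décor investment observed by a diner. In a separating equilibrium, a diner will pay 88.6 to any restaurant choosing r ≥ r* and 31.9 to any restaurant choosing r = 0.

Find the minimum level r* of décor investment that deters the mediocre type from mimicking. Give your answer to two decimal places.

8.34

A mediocre restaurant choosing r = 0 receives 31.9.
Imitating at r* instead would pay 88.6 at cost 6.8·r*, netting 88.6 − 6.8·r*.
Indifference: 31.9 = 88.6 − 6.8·r*, so r* = (88.6 − 31.9) / 6.8 ≈ 8.34.
At r* the mediocre type's incentive constraint just binds; the excellent type strictly prefers r* since its per-unit cost is lower.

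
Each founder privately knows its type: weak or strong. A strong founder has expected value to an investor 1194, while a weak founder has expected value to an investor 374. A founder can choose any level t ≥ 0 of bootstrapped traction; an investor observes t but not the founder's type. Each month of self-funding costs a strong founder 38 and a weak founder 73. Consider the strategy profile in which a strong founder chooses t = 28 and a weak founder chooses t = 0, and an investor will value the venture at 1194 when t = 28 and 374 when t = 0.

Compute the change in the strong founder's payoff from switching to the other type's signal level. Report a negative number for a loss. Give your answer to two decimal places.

244.00

Playing t = 28 the strong founder receives 1194 − 38 × 28 = 130.
Deviating to t = 0 yields 374 instead.
Gain from deviating: 374 − 130 = 244.00.
The gain is positive, so the strong type's incentive-compatibility constraint is violated — this profile is not a separating equilibrium.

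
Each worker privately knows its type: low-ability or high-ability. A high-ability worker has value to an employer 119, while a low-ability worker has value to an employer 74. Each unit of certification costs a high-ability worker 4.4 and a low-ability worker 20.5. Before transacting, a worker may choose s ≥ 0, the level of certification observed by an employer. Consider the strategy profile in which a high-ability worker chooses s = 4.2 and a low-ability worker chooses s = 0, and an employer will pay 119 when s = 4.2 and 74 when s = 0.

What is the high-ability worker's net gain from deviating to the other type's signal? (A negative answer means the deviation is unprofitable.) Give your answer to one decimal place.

Playing s = 4.2 the high-ability worker receives 119 − 4.4 × 4.2 = 100.52.
Deviating to s = 0 yields 74 instead.
Gain from deviating: 74 − 100.52 = -26.52, i.e. -26.5 to one decimal place.
The gain is negative, so the high-ability type's incentive-compatibility constraint is satisfied.

-26.5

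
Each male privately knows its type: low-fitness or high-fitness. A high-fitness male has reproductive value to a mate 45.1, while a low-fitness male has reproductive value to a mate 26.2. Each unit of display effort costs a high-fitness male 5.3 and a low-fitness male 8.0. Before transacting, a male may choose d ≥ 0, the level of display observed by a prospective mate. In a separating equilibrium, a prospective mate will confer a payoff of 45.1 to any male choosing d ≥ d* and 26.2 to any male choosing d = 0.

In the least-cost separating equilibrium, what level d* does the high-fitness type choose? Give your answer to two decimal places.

A low-fitness male choosing d = 0 receives 26.2.
Imitating at d* instead would pay 45.1 at cost 8.0·d*, netting 45.1 − 8.0·d*.
Indifference: 26.2 = 45.1 − 8.0·d*, so d* = (45.1 − 26.2) / 8.0 ≈ 2.36.
This is the low-fitness type's binding incentive-compatibility constraint; any d ≥ 2.36 sustains separation on that side.

2.36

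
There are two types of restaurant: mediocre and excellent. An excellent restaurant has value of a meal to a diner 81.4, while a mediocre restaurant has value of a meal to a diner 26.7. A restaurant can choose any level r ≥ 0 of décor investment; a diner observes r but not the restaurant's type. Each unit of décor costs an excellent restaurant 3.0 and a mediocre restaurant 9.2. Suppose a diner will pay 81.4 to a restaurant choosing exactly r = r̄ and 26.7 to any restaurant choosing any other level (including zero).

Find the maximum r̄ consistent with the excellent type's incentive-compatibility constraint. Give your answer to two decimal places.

18.23

Choosing r̄ yields the excellent type 81.4 − 3.0·r̄; choosing zero yields 26.7.
The excellent type is indifferent at 81.4 − 3.0·r̄ = 26.7, i.e. r̄ = (81.4 − 26.7) / 3.0 ≈ 18.23.
For any r̄ above 18.23 the excellent type would rather pool at zero, so separation collapses.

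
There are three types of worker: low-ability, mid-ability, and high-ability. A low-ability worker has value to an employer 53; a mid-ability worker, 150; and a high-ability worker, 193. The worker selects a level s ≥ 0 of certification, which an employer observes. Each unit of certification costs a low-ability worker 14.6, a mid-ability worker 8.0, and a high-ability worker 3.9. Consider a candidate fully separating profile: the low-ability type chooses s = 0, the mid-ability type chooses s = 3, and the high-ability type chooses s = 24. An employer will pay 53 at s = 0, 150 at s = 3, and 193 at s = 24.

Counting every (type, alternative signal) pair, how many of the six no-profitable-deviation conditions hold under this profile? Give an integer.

High-ability (own payoff 193 − 3.9×24 = 99.4): to s=0 gives 53 → no gain ✓; to s=3 gives 150 − 3.9×3 = 138.3 → profitable ✗.
Low-ability (own payoff 53): to s=3 gives 150 − 14.6×3 = 106.2 → profitable ✗; to s=24 gives 193 − 14.6×24 = -157.4 → no gain ✓.
Mid-ability (own payoff 150 − 8.0×3 = 126): to s=0 gives 53 → no gain ✓; to s=24 gives 193 − 8.0×24 = 1 → no gain ✓.
4 of the 6 constraints hold; not an equilibrium.

4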